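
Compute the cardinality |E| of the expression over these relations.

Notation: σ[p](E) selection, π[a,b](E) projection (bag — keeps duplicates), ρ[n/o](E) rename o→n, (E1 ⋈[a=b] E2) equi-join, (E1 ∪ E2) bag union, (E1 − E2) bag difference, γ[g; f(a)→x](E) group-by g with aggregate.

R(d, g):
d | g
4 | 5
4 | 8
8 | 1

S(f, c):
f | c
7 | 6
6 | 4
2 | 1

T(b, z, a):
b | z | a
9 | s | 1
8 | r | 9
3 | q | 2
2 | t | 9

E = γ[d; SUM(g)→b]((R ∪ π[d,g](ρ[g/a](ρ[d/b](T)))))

Stepwise |·|:
  R → 3
  T → 4
  ρ[d/b](T) → 4
  ρ[g/a](ρ[d/b](T)) → 4
  π[d,g](ρ[g/a](ρ[d/b](T))) → 4
  (R ∪ π[d,g](ρ[g/a](ρ[d/b](T)))) → 7
  γ[d; SUM(g)→b]((R ∪ π[d,g](ρ[g/a](ρ[d/b](T))))) → 5

|E| = 5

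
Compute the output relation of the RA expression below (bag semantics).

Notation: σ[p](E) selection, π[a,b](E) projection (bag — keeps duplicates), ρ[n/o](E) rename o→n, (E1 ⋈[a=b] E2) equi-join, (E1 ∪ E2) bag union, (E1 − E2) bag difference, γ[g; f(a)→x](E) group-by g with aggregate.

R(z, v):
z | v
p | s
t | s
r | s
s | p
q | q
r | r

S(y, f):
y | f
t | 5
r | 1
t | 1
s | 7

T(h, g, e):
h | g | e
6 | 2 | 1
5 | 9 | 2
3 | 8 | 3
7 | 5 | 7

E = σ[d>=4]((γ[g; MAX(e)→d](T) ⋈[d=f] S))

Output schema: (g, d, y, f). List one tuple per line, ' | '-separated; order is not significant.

Subexpression sizes:
  T → 4
  γ[g; MAX(e)→d](T) → 4
  S → 4
  (γ[g; MAX(e)→d](T) ⋈[d=f] S) → 3
  σ[d>=4]((γ[g; MAX(e)→d](T) ⋈[d=f] S)) → 1

== RESULT ==
g | d | y | f
5 | 7 | s | 7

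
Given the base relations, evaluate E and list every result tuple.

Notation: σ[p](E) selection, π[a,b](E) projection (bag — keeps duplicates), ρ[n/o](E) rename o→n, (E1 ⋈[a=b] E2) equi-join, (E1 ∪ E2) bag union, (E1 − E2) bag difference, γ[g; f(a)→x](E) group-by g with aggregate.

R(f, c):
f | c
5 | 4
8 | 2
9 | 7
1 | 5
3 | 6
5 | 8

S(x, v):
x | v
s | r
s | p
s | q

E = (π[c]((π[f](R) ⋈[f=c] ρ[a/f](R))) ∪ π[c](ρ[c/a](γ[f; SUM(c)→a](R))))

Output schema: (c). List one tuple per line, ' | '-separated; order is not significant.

Row counts bottom-up:
  R → 6
  π[f](R) → 6
  R → 6
  ρ[a/f](R) → 6
  (π[f](R) ⋈[f=c] ρ[a/f](R)) → 3
  π[c]((π[f](R) ⋈[f=c] ρ[a/f](R))) → 3
  R → 6
  γ[f; SUM(c)→a](R) → 5
  ρ[c/a](γ[f; SUM(c)→a](R)) → 5
  π[c](ρ[c/a](γ[f; SUM(c)→a](R))) → 5
  (π[c]((π[f](R) ⋈[f=c] ρ[a/f](R))) ∪ π[c](ρ[c/a](γ[f; SUM(c)→a](R)))) → 8

== RESULT ==
c
2
5
5
5
6
7
8
12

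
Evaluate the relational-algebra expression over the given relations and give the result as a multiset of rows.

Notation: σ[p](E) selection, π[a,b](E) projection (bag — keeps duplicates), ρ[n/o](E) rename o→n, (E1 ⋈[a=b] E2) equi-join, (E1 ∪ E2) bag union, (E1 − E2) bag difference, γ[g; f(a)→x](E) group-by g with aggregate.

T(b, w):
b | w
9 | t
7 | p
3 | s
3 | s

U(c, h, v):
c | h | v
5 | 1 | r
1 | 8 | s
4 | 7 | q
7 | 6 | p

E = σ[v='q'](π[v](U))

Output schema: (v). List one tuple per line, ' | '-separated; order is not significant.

Per-node cardinality:
  U → 4
  π[v](U) → 4
  σ[v='q'](π[v](U)) → 1

== RESULT ==
v
q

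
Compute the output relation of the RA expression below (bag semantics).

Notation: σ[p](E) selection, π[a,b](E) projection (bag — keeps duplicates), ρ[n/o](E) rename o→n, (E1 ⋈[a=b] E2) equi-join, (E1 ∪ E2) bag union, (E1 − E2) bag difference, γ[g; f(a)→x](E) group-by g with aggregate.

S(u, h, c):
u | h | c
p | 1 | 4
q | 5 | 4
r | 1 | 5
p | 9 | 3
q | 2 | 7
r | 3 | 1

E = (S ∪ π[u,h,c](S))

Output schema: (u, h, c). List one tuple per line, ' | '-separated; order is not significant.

Row counts bottom-up:
  S → 6
  S → 6
  π[u,h,c](S) → 6
  (S ∪ π[u,h,c](S)) → 12

== RESULT ==
u | h | c
p | 1 | 4
p | 1 | 4
p | 9 | 3
p | 9 | 3
q | 2 | 7
q | 2 | 7
q | 5 | 4
q | 5 | 4
r | 1 | 5
r | 1 | 5
r | 3 | 1
r | 3 | 1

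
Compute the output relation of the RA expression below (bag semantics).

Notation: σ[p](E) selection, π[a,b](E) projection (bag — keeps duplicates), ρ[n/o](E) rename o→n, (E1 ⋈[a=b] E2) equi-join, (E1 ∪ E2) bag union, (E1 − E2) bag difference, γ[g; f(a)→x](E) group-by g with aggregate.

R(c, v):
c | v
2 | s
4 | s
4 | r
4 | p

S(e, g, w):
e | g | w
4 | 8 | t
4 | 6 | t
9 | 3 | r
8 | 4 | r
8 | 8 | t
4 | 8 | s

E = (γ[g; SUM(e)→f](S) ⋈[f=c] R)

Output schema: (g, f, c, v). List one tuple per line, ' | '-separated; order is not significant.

Row counts bottom-up:
  S → 6
  γ[g; SUM(e)→f](S) → 4
  R → 4
  (γ[g; SUM(e)→f](S) ⋈[f=c] R) → 3

== RESULT ==
g | f | c | v
6 | 4 | 4 | p
6 | 4 | 4 | r
6 | 4 | 4 | s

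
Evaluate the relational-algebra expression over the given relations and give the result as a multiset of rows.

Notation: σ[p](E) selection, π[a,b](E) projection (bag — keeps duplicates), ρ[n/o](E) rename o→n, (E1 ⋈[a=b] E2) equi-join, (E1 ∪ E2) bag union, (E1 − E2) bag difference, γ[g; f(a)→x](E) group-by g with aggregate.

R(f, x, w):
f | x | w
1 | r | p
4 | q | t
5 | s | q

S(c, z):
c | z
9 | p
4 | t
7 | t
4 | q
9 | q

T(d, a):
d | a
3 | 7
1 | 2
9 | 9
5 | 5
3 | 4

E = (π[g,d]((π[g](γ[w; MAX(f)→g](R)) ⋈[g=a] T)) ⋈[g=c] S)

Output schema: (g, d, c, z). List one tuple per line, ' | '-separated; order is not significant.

Per-node cardinality:
  R → 3
  γ[w; MAX(f)→g](R) → 3
  π[g](γ[w; MAX(f)→g](R)) → 3
  T → 5
  (π[g](γ[w; MAX(f)→g](R)) ⋈[g=a] T) → 2
  π[g,d]((π[g](γ[w; MAX(f)→g](R)) ⋈[g=a] T)) → 2
  S → 5
  (π[g,d]((π[g](γ[w; MAX(f)→g](R)) ⋈[g=a] T)) ⋈[g=c] S) → 2

== RESULT ==
g | d | c | z
4 | 3 | 4 | q
4 | 3 | 4 | t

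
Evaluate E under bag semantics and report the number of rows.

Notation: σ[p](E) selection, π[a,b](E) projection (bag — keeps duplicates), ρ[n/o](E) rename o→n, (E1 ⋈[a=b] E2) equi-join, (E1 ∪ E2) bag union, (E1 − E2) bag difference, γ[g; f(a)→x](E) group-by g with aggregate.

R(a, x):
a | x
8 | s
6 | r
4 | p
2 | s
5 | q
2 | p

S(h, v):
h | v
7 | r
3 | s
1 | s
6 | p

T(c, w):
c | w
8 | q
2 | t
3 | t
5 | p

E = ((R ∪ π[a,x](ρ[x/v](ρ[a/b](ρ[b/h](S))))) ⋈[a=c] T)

Stepwise |·|:
  R → 6
  S → 4
  ρ[b/h](S) → 4
  ρ[a/b](ρ[b/h](S)) → 4
  ρ[x/v](ρ[a/b](ρ[b/h](S))) → 4
  π[a,x](ρ[x/v](ρ[a/b](ρ[b/h](S)))) → 4
  (R ∪ π[a,x](ρ[x/v](ρ[a/b](ρ[b/h](S))))) → 10
  T → 4
  ((R ∪ π[a,x](ρ[x/v](ρ[a/b](ρ[b/h](S))))) ⋈[a=c] T) → 5

|E| = 5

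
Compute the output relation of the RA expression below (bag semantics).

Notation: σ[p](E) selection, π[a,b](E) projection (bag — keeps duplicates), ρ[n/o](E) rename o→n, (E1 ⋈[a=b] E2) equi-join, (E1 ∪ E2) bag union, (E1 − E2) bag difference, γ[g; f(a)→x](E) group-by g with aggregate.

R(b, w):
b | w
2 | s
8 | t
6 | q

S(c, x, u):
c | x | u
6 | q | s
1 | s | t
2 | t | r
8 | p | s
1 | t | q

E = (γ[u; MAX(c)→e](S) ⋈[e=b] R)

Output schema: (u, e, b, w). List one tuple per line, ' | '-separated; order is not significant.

Subexpression sizes:
  S → 5
  γ[u; MAX(c)→e](S) → 4
  R → 3
  (γ[u; MAX(c)→e](S) ⋈[e=b] R) → 2

== RESULT ==
u | e | b | w
r | 2 | 2 | s
s | 8 | 8 | t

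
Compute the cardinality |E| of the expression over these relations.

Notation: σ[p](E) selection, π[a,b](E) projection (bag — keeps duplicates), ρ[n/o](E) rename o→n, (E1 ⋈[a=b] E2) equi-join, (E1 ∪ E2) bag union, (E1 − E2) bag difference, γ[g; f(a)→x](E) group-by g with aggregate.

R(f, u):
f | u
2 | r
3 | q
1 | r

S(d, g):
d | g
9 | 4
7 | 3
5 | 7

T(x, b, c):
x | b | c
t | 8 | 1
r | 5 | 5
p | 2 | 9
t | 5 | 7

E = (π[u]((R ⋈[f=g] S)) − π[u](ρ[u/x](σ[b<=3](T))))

Subexpression sizes:
  R → 3
  S → 3
  (R ⋈[f=g] S) → 1
  π[u]((R ⋈[f=g] S)) → 1
  T → 4
  σ[b<=3](T) → 1
  ρ[u/x](σ[b<=3](T)) → 1
  π[u](ρ[u/x](σ[b<=3](T))) → 1
  (π[u]((R ⋈[f=g] S)) − π[u](ρ[u/x](σ[b<=3](T)))) → 1

|E| = 1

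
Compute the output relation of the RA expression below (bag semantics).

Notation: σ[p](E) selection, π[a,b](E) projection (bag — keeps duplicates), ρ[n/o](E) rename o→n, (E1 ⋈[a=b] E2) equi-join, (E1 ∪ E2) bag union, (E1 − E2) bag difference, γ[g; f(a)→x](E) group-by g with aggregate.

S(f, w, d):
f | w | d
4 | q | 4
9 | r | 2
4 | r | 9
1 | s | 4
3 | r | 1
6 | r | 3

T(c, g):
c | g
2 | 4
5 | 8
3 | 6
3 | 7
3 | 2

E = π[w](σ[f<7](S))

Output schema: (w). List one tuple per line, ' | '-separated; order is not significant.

Per-node cardinality:
  S → 6
  σ[f<7](S) → 5
  π[w](σ[f<7](S)) → 5

== RESULT ==
w
q
r
r
r
s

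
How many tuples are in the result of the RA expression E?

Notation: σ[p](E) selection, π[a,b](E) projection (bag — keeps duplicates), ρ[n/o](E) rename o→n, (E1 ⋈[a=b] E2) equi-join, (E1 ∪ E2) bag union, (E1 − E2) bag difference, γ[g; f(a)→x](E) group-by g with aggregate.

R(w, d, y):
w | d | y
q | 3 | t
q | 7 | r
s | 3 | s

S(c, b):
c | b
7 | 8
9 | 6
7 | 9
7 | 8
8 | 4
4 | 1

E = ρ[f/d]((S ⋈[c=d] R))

Row counts bottom-up:
  S → 6
  R → 3
  (S ⋈[c=d] R) → 3
  ρ[f/d]((S ⋈[c=d] R)) → 3

|E| = 3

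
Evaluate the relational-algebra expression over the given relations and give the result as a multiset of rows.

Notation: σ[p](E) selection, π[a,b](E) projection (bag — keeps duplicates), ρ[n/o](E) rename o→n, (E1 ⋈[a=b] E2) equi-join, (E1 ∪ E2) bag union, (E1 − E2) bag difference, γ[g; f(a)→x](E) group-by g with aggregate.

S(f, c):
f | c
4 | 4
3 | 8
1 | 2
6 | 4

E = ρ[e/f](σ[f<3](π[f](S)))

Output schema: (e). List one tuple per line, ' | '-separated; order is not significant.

Stepwise |·|:
  S → 4
  π[f](S) → 4
  σ[f<3](π[f](S)) → 1
  ρ[e/f](σ[f<3](π[f](S))) → 1

== RESULT ==
e
1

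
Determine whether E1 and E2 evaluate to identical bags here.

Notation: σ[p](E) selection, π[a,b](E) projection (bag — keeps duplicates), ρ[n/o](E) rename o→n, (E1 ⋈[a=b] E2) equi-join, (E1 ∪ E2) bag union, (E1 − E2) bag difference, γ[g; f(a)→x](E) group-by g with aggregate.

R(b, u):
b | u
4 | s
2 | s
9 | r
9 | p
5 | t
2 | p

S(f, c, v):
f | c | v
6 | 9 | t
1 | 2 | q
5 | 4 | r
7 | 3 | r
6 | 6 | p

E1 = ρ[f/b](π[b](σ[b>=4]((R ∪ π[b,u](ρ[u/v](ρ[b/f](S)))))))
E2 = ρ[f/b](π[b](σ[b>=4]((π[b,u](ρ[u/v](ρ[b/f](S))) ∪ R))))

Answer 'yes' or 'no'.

E1 stepwise |·|:
  R → 6
  S → 5
  ρ[b/f](S) → 5
  ρ[u/v](ρ[b/f](S)) → 5
  π[b,u](ρ[u/v](ρ[b/f](S))) → 5
  (R ∪ π[b,u](ρ[u/v](ρ[b/f](S)))) → 11
  σ[b>=4]((R ∪ π[b,u](ρ[u/v](ρ[b/f](S))))) → 8
  π[b](σ[b>=4]((R ∪ π[b,u](ρ[u/v](ρ[b/f](S)))))) → 8
  ρ[f/b](π[b](σ[b>=4]((R ∪ π[b,u](ρ[u/v](ρ[b/f](S))))))) → 8
E2 stepwise |·|:
  S → 5
  ρ[b/f](S) → 5
  ρ[u/v](ρ[b/f](S)) → 5
  π[b,u](ρ[u/v](ρ[b/f](S))) → 5
  R → 6
  (π[b,u](ρ[u/v](ρ[b/f](S))) ∪ R) → 11
  σ[b>=4]((π[b,u](ρ[u/v](ρ[b/f](S))) ∪ R)) → 8
  π[b](σ[b>=4]((π[b,u](ρ[u/v](ρ[b/f](S))) ∪ R))) → 8
  ρ[f/b](π[b](σ[b>=4]((π[b,u](ρ[u/v](ρ[b/f](S))) ∪ R)))) → 8

E1 and E2 produce the same multiset:
f
4
5
5
6
6
7
9
9

yes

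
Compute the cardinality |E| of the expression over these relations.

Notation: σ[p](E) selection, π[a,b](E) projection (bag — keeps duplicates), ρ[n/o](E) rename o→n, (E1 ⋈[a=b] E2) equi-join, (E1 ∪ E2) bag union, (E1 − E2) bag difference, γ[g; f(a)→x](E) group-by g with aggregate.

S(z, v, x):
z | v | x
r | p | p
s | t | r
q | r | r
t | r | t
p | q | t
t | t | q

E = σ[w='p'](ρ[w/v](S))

Subexpression sizes:
  S → 6
  ρ[w/v](S) → 6
  σ[w='p'](ρ[w/v](S)) → 1

|E| = 1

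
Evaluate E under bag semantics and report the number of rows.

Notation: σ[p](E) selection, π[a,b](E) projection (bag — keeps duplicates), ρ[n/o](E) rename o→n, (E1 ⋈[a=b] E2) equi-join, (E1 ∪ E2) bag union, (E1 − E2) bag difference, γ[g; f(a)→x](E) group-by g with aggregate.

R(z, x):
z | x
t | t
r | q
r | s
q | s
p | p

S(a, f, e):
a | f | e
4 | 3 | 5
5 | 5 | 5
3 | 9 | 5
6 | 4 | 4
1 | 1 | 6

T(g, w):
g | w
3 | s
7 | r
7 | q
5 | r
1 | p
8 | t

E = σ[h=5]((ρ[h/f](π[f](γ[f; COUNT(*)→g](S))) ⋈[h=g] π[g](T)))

Stepwise |·|:
  S → 5
  γ[f; COUNT(*)→g](S) → 5
  π[f](γ[f; COUNT(*)→g](S)) → 5
  ρ[h/f](π[f](γ[f; COUNT(*)→g](S))) → 5
  T → 6
  π[g](T) → 6
  (ρ[h/f](π[f](γ[f; COUNT(*)→g](S))) ⋈[h=g] π[g](T)) → 3
  σ[h=5]((ρ[h/f](π[f](γ[f; COUNT(*)→g](S))) ⋈[h=g] π[g](T))) → 1

|E| = 1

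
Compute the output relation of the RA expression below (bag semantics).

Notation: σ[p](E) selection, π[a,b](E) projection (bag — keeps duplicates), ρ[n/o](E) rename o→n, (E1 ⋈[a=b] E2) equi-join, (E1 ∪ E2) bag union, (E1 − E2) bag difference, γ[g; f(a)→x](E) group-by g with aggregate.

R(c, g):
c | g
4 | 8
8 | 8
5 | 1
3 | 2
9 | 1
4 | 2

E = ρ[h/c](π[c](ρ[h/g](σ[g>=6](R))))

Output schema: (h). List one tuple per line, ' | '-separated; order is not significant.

Stepwise |·|:
  R → 6
  σ[g>=6](R) → 2
  ρ[h/g](σ[g>=6](R)) → 2
  π[c](ρ[h/g](σ[g>=6](R))) → 2
  ρ[h/c](π[c](ρ[h/g](σ[g>=6](R)))) → 2

== RESULT ==
h
4
8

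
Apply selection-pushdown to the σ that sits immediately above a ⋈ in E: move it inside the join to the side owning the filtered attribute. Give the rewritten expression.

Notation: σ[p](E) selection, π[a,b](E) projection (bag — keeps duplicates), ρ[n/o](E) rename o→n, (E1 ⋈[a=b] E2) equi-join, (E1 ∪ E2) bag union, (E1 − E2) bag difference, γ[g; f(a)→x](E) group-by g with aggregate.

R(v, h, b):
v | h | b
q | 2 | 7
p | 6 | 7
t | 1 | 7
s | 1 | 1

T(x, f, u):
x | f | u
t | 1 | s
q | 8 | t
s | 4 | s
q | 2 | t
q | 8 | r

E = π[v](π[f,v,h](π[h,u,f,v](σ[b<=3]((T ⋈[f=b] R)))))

σ filters on b, owned by the right side.
E' = π[v](π[f,v,h](π[h,u,f,v]((T ⋈[f=b] σ[b<=3](R)))))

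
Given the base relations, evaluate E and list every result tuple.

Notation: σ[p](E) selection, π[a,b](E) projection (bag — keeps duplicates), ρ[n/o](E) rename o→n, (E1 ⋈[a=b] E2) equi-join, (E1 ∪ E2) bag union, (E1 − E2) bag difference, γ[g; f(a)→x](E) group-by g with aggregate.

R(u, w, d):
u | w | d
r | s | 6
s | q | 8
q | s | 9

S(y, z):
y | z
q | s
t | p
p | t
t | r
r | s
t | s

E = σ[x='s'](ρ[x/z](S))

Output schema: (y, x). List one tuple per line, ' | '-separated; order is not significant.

Stepwise |·|:
  S → 6
  ρ[x/z](S) → 6
  σ[x='s'](ρ[x/z](S)) → 3

== RESULT ==
y | x
q | s
r | s
t | s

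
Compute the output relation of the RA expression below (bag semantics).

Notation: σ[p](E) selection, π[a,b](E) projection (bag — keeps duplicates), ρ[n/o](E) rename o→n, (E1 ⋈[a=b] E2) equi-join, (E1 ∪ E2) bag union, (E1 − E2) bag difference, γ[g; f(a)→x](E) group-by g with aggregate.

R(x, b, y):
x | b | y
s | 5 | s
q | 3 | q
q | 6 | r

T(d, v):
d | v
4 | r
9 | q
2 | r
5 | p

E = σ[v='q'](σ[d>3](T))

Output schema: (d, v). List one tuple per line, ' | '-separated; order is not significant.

Per-node cardinality:
  T → 4
  σ[d>3](T) → 3
  σ[v='q'](σ[d>3](T)) → 1

== RESULT ==
d | v
9 | q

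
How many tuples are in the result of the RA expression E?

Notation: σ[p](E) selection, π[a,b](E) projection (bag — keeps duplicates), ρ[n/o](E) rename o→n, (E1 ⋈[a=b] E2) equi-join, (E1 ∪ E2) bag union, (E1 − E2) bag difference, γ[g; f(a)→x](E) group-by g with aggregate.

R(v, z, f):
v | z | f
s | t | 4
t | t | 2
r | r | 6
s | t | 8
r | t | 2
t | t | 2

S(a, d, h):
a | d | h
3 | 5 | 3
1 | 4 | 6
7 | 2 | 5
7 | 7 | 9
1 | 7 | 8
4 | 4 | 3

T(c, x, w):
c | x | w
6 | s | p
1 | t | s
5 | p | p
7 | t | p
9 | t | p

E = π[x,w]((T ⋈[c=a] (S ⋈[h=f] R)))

Stepwise |·|:
  T → 5
  S → 6
  R → 6
  (S ⋈[h=f] R) → 2
  (T ⋈[c=a] (S ⋈[h=f] R)) → 2
  π[x,w]((T ⋈[c=a] (S ⋈[h=f] R))) → 2

|E| = 2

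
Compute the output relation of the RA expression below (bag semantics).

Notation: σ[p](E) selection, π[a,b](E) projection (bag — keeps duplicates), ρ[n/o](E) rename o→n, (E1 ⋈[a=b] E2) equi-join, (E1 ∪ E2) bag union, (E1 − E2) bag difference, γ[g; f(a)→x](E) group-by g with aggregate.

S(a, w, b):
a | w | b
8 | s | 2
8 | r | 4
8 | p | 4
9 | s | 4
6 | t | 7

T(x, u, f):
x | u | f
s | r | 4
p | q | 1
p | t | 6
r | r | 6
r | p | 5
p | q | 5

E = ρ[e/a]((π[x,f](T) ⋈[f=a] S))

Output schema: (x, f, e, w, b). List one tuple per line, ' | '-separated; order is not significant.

Row counts bottom-up:
  T → 6
  π[x,f](T) → 6
  S → 5
  (π[x,f](T) ⋈[f=a] S) → 2
  ρ[e/a]((π[x,f](T) ⋈[f=a] S)) → 2

== RESULT ==
x | f | e | w | b
p | 6 | 6 | t | 7
r | 6 | 6 | t | 7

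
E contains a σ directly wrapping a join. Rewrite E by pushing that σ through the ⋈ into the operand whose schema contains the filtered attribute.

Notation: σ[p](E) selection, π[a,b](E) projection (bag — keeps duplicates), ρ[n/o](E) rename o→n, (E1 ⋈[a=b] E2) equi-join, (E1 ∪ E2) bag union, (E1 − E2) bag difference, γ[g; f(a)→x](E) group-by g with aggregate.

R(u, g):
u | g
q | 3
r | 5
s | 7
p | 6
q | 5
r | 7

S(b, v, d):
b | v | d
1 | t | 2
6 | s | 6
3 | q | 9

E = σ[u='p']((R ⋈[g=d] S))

σ filters on u, owned by the left side.
E' = (σ[u='p'](R) ⋈[g=d] S)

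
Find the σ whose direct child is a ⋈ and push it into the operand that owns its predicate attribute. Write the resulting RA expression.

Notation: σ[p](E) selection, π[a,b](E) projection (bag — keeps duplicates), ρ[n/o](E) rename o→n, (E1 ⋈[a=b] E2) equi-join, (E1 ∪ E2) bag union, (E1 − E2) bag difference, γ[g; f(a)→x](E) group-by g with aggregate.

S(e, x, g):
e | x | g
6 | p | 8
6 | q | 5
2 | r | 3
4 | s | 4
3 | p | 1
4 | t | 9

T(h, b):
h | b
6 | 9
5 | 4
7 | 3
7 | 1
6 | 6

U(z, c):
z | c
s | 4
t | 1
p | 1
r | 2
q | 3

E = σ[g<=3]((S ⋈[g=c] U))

σ filters on g, owned by the left side.
E' = (σ[g<=3](S) ⋈[g=c] U)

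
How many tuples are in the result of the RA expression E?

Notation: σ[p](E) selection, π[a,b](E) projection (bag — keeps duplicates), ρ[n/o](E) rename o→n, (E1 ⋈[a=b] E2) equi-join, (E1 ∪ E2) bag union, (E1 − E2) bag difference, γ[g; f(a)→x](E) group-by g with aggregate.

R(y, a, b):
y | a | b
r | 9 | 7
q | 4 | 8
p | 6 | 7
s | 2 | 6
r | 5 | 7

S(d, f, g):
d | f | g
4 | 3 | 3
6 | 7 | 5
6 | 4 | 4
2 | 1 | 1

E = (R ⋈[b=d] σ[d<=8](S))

Per-node cardinality:
  R → 5
  S → 4
  σ[d<=8](S) → 4
  (R ⋈[b=d] σ[d<=8](S)) → 2

|E| = 2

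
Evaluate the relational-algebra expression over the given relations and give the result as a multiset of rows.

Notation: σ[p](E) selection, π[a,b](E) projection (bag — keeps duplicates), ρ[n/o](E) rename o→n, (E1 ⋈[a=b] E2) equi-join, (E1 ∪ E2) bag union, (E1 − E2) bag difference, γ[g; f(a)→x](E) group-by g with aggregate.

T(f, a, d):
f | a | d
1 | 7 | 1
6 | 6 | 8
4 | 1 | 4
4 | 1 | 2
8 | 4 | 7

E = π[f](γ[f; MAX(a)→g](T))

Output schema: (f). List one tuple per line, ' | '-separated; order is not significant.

Subexpression sizes:
  T → 5
  γ[f; MAX(a)→g](T) → 4
  π[f](γ[f; MAX(a)→g](T)) → 4

== RESULT ==
f
1
4
6
8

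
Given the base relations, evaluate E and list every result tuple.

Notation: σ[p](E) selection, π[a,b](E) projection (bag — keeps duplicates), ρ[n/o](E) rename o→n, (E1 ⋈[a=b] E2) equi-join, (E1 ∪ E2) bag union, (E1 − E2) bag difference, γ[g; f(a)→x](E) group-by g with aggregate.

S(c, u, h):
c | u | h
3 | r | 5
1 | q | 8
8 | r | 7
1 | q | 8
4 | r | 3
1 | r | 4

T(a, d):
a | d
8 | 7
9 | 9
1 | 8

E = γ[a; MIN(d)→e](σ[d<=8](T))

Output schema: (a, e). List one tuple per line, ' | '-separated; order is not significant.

Stepwise |·|:
  T → 3
  σ[d<=8](T) → 2
  γ[a; MIN(d)→e](σ[d<=8](T)) → 2

== RESULT ==
a | e
1 | 8
8 | 7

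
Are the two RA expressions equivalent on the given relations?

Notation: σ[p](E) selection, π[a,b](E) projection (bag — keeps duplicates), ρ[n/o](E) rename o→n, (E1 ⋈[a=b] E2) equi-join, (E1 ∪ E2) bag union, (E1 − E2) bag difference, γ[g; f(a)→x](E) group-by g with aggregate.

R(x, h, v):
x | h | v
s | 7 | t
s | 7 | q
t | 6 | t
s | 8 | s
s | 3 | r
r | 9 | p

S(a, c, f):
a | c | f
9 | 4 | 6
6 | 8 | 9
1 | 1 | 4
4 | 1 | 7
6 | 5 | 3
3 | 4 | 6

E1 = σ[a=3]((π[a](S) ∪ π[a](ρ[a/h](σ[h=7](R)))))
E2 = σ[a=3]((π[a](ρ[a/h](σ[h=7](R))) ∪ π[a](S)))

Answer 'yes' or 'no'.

E1 per-node cardinality:
  S → 6
  π[a](S) → 6
  R → 6
  σ[h=7](R) → 2
  ρ[a/h](σ[h=7](R)) → 2
  π[a](ρ[a/h](σ[h=7](R))) → 2
  (π[a](S) ∪ π[a](ρ[a/h](σ[h=7](R)))) → 8
  σ[a=3]((π[a](S) ∪ π[a](ρ[a/h](σ[h=7](R))))) → 1
E2 per-node cardinality:
  R → 6
  σ[h=7](R) → 2
  ρ[a/h](σ[h=7](R)) → 2
  π[a](ρ[a/h](σ[h=7](R))) → 2
  S → 6
  π[a](S) → 6
  (π[a](ρ[a/h](σ[h=7](R))) ∪ π[a](S)) → 8
  σ[a=3]((π[a](ρ[a/h](σ[h=7](R))) ∪ π[a](S))) → 1

E1 and E2 produce the same multiset:
a
3

yes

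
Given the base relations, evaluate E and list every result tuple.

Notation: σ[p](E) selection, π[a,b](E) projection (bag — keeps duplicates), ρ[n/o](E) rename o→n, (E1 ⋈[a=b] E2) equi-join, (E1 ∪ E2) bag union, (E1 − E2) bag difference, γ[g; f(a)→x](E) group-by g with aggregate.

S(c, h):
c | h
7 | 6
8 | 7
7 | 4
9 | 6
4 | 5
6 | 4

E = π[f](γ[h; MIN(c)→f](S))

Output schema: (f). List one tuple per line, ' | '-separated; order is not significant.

Per-node cardinality:
  S → 6
  γ[h; MIN(c)→f](S) → 4
  π[f](γ[h; MIN(c)→f](S)) → 4

== RESULT ==
f
4
6
7
8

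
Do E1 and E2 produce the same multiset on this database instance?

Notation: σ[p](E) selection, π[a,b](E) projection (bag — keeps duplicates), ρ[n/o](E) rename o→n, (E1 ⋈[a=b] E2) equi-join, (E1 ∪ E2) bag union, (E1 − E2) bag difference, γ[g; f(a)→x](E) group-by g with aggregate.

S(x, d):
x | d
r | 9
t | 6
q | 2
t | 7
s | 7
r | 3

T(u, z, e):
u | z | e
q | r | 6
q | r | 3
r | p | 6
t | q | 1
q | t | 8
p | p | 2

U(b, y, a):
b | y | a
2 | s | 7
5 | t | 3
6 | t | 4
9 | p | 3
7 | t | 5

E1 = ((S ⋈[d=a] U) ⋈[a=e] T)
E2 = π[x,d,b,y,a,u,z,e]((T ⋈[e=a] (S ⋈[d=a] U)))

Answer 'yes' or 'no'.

E1 stepwise |·|:
  S → 6
  U → 5
  (S ⋈[d=a] U) → 4
  T → 6
  ((S ⋈[d=a] U) ⋈[a=e] T) → 2
E2 stepwise |·|:
  T → 6
  S → 6
  U → 5
  (S ⋈[d=a] U) → 4
  (T ⋈[e=a] (S ⋈[d=a] U)) → 2
  π[x,d,b,y,a,u,z,e]((T ⋈[e=a] (S ⋈[d=a] U))) → 2

E1 and E2 produce the same multiset:
x | d | b | y | a | u | z | e
r | 3 | 5 | t | 3 | q | r | 3
r | 3 | 9 | p | 3 | q | r | 3

yes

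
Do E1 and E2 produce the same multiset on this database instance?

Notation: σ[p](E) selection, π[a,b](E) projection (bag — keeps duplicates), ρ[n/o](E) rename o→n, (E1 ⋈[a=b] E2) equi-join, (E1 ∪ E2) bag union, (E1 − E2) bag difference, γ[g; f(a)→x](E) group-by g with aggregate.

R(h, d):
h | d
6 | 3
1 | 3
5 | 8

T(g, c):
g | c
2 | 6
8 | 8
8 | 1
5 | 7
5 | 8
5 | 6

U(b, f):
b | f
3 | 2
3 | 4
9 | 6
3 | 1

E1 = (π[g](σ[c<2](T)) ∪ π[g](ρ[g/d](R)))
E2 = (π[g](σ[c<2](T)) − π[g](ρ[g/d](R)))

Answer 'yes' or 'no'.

E1 subexpression sizes:
  T → 6
  σ[c<2](T) → 1
  π[g](σ[c<2](T)) → 1
  R → 3
  ρ[g/d](R) → 3
  π[g](ρ[g/d](R)) → 3
  (π[g](σ[c<2](T)) ∪ π[g](ρ[g/d](R))) → 4
E2 subexpression sizes:
  T → 6
  σ[c<2](T) → 1
  π[g](σ[c<2](T)) → 1
  R → 3
  ρ[g/d](R) → 3
  π[g](ρ[g/d](R)) → 3
  (π[g](σ[c<2](T)) − π[g](ρ[g/d](R))) → 0

E1 result:
g
3
3
8
8
E2 result:
g
(0 rows)
Witness: (8,) appears 2× in E1 but 0× in E2.

no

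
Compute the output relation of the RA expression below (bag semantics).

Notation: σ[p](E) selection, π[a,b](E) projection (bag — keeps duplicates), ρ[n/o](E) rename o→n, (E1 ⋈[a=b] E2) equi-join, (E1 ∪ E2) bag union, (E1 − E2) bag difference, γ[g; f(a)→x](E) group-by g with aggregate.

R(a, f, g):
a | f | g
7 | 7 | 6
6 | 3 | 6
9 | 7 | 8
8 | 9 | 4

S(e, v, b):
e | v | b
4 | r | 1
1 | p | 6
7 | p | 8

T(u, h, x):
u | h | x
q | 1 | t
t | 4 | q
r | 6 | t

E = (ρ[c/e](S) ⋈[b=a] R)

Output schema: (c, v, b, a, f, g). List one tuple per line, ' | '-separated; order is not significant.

Per-node cardinality:
  S → 3
  ρ[c/e](S) → 3
  R → 4
  (ρ[c/e](S) ⋈[b=a] R) → 2

== RESULT ==
c | v | b | a | f | g
1 | p | 6 | 6 | 3 | 6
7 | p | 8 | 8 | 9 | 4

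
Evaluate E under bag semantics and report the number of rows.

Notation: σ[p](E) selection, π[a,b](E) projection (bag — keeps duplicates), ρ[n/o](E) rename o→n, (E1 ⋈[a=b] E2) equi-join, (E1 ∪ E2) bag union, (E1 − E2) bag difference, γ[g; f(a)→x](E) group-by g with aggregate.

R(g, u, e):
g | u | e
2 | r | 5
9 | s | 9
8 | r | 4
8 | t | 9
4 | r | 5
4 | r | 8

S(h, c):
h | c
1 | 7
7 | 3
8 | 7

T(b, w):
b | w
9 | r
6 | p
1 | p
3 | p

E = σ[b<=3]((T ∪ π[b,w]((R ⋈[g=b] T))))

Stepwise |·|:
  T → 4
  R → 6
  T → 4
  (R ⋈[g=b] T) → 1
  π[b,w]((R ⋈[g=b] T)) → 1
  (T ∪ π[b,w]((R ⋈[g=b] T))) → 5
  σ[b<=3]((T ∪ π[b,w]((R ⋈[g=b] T)))) → 2

|E| = 2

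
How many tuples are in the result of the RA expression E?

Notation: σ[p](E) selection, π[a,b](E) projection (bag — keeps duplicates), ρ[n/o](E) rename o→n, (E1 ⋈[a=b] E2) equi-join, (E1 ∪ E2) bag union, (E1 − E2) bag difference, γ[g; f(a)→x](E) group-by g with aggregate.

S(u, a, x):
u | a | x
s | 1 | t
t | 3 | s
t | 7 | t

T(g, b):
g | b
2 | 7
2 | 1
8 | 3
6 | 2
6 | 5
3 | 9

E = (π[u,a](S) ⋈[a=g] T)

Subexpression sizes:
  S → 3
  π[u,a](S) → 3
  T → 6
  (π[u,a](S) ⋈[a=g] T) → 1

|E| = 1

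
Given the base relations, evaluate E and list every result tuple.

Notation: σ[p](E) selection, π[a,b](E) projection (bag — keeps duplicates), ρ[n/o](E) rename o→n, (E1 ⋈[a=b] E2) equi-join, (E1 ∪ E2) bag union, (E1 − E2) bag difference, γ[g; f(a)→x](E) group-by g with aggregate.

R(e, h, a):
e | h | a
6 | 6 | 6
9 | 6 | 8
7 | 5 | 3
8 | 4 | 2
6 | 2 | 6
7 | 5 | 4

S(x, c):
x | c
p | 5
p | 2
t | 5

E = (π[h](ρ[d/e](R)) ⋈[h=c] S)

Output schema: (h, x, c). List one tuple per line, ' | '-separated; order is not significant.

Per-node cardinality:
  R → 6
  ρ[d/e](R) → 6
  π[h](ρ[d/e](R)) → 6
  S → 3
  (π[h](ρ[d/e](R)) ⋈[h=c] S) → 5

== RESULT ==
h | x | c
2 | p | 2
5 | p | 5
5 | p | 5
5 | t | 5
5 | t | 5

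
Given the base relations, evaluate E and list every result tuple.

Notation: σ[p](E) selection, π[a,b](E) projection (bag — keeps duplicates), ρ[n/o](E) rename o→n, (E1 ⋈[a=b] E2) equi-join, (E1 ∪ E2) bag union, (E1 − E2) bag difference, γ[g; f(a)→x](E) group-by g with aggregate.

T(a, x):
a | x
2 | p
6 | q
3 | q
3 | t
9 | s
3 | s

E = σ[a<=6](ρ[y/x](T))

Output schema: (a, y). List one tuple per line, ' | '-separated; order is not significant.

Per-node cardinality:
  T → 6
  ρ[y/x](T) → 6
  σ[a<=6](ρ[y/x](T)) → 5

== RESULT ==
a | y
2 | p
3 | q
3 | s
3 | t
6 | q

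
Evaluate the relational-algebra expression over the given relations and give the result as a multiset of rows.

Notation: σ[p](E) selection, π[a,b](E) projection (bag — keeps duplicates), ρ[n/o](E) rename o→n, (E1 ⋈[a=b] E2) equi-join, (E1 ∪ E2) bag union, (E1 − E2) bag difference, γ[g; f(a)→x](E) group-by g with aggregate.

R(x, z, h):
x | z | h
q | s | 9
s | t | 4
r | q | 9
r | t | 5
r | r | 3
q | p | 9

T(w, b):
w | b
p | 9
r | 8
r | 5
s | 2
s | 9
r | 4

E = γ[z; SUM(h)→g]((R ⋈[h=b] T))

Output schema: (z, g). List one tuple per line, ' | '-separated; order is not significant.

Subexpression sizes:
  R → 6
  T → 6
  (R ⋈[h=b] T) → 8
  γ[z; SUM(h)→g]((R ⋈[h=b] T)) → 4

== RESULT ==
z | g
p | 18
q | 18
s | 18
t | 9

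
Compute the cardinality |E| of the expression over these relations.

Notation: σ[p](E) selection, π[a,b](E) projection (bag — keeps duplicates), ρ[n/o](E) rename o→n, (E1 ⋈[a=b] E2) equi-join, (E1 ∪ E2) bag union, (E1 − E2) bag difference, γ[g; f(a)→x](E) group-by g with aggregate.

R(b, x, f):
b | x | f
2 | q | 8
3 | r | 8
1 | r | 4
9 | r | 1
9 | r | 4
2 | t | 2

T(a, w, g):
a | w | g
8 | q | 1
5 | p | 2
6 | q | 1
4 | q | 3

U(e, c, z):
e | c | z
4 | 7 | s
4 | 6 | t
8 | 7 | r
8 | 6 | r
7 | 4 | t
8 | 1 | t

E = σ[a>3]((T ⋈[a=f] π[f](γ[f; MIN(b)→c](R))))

Row counts bottom-up:
  T → 4
  R → 6
  γ[f; MIN(b)→c](R) → 4
  π[f](γ[f; MIN(b)→c](R)) → 4
  (T ⋈[a=f] π[f](γ[f; MIN(b)→c](R))) → 2
  σ[a>3]((T ⋈[a=f] π[f](γ[f; MIN(b)→c](R)))) → 2

|E| = 2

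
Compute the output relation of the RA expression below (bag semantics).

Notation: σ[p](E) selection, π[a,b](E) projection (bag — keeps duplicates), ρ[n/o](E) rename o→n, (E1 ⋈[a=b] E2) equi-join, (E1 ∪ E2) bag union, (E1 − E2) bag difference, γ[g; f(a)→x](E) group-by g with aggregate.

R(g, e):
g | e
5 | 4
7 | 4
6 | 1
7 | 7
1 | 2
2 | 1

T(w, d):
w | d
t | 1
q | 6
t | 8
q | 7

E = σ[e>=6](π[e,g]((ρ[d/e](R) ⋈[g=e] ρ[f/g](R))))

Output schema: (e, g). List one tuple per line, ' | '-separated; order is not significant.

Per-node cardinality:
  R → 6
  ρ[d/e](R) → 6
  R → 6
  ρ[f/g](R) → 6
  (ρ[d/e](R) ⋈[g=e] ρ[f/g](R)) → 5
  π[e,g]((ρ[d/e](R) ⋈[g=e] ρ[f/g](R))) → 5
  σ[e>=6](π[e,g]((ρ[d/e](R) ⋈[g=e] ρ[f/g](R)))) → 2

== RESULT ==
e | g
7 | 7
7 | 7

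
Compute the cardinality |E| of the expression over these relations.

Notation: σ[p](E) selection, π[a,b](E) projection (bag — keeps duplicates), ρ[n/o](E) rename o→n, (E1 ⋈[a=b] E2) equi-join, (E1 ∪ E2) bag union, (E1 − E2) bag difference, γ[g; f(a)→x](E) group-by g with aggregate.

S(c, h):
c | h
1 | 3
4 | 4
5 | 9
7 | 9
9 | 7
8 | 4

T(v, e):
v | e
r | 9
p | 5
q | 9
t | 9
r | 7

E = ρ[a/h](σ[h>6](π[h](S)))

Subexpression sizes:
  S → 6
  π[h](S) → 6
  σ[h>6](π[h](S)) → 3
  ρ[a/h](σ[h>6](π[h](S))) → 3

|E| = 3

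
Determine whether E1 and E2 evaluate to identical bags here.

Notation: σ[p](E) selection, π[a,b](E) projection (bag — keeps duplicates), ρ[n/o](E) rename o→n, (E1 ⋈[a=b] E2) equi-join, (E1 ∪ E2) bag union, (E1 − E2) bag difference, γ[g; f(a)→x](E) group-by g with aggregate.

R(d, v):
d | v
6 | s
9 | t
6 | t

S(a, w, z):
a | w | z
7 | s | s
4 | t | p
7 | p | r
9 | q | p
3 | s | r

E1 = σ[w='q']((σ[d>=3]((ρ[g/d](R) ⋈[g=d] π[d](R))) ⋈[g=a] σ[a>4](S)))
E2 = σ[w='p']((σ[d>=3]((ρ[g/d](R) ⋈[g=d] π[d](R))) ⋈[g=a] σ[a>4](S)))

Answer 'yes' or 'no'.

E1 per-node cardinality:
  R → 3
  ρ[g/d](R) → 3
  R → 3
  π[d](R) → 3
  (ρ[g/d](R) ⋈[g=d] π[d](R)) → 5
  σ[d>=3]((ρ[g/d](R) ⋈[g=d] π[d](R))) → 5
  S → 5
  σ[a>4](S) → 3
  (σ[d>=3]((ρ[g/d](R) ⋈[g=d] π[d](R))) ⋈[g=a] σ[a>4](S)) → 1
  σ[w='q']((σ[d>=3]((ρ[g/d](R) ⋈[g=d] π[d](R))) ⋈[g=a] σ[a>4](S))) → 1
E2 per-node cardinality:
  R → 3
  ρ[g/d](R) → 3
  R → 3
  π[d](R) → 3
  (ρ[g/d](R) ⋈[g=d] π[d](R)) → 5
  σ[d>=3]((ρ[g/d](R) ⋈[g=d] π[d](R))) → 5
  S → 5
  σ[a>4](S) → 3
  (σ[d>=3]((ρ[g/d](R) ⋈[g=d] π[d](R))) ⋈[g=a] σ[a>4](S)) → 1
  σ[w='p']((σ[d>=3]((ρ[g/d](R) ⋈[g=d] π[d](R))) ⋈[g=a] σ[a>4](S))) → 0

E1 result:
g | v | d | a | w | z
9 | t | 9 | 9 | q | p
E2 result:
g | v | d | a | w | z
(0 rows)
Witness: (9, 't', 9, 9, 'q', 'p') appears 1× in E1 but 0× in E2.

no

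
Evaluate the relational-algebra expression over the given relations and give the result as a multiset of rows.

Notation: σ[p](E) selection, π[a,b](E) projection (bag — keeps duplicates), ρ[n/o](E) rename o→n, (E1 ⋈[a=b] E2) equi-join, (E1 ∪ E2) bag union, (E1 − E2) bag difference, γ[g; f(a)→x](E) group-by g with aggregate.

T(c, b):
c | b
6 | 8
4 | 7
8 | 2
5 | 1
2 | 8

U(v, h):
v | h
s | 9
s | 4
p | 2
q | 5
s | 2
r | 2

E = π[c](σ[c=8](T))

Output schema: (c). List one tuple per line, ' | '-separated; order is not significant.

Stepwise |·|:
  T → 5
  σ[c=8](T) → 1
  π[c](σ[c=8](T)) → 1

== RESULT ==
c
8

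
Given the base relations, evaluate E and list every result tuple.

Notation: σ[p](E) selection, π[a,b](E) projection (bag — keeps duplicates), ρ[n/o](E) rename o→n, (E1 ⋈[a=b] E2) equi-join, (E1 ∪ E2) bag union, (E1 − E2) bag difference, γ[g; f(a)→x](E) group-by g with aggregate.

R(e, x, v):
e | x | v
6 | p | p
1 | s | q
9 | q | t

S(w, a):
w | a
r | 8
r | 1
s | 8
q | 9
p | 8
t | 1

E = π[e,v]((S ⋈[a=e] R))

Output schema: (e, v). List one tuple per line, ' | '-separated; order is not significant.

Row counts bottom-up:
  S → 6
  R → 3
  (S ⋈[a=e] R) → 3
  π[e,v]((S ⋈[a=e] R)) → 3

== RESULT ==
e | v
1 | q
1 | q
9 | t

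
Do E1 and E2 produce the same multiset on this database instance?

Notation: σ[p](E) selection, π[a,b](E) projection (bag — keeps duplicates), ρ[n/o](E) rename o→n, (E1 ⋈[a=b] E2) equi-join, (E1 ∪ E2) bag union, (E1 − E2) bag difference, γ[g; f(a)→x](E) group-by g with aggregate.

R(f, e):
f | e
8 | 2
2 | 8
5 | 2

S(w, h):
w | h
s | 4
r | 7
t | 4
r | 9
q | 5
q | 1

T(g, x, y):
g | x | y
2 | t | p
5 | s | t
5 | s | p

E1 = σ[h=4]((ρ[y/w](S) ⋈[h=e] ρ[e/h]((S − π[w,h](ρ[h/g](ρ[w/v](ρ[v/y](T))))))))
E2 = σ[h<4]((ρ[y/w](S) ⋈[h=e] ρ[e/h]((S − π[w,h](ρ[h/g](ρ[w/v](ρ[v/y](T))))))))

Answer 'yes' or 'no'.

E1 row counts bottom-up:
  S → 6
  ρ[y/w](S) → 6
  S → 6
  T → 3
  ρ[v/y](T) → 3
  ρ[w/v](ρ[v/y](T)) → 3
  ρ[h/g](ρ[w/v](ρ[v/y](T))) → 3
  π[w,h](ρ[h/g](ρ[w/v](ρ[v/y](T)))) → 3
  (S − π[w,h](ρ[h/g](ρ[w/v](ρ[v/y](T))))) → 6
  ρ[e/h]((S − π[w,h](ρ[h/g](ρ[w/v](ρ[v/y](T)))))) → 6
  (ρ[y/w](S) ⋈[h=e] ρ[e/h]((S − π[w,h](ρ[h/g](ρ[w/v](ρ[v/y](T))))))) → 8
  σ[h=4]((ρ[y/w](S) ⋈[h=e] ρ[e/h]((S − π[w,h](ρ[h/g](ρ[w/v](ρ[v/y](T)))))))) → 4
E2 row counts bottom-up:
  S → 6
  ρ[y/w](S) → 6
  S → 6
  T → 3
  ρ[v/y](T) → 3
  ρ[w/v](ρ[v/y](T)) → 3
  ρ[h/g](ρ[w/v](ρ[v/y](T))) → 3
  π[w,h](ρ[h/g](ρ[w/v](ρ[v/y](T)))) → 3
  (S − π[w,h](ρ[h/g](ρ[w/v](ρ[v/y](T))))) → 6
  ρ[e/h]((S − π[w,h](ρ[h/g](ρ[w/v](ρ[v/y](T)))))) → 6
  (ρ[y/w](S) ⋈[h=e] ρ[e/h]((S − π[w,h](ρ[h/g](ρ[w/v](ρ[v/y](T))))))) → 8
  σ[h<4]((ρ[y/w](S) ⋈[h=e] ρ[e/h]((S − π[w,h](ρ[h/g](ρ[w/v](ρ[v/y](T)))))))) → 1

E1 result:
y | h | w | e
s | 4 | s | 4
s | 4 | t | 4
t | 4 | s | 4
t | 4 | t | 4
E2 result:
y | h | w | e
q | 1 | q | 1
Witness: ('s', 4, 's', 4) appears 1× in E1 but 0× in E2.

no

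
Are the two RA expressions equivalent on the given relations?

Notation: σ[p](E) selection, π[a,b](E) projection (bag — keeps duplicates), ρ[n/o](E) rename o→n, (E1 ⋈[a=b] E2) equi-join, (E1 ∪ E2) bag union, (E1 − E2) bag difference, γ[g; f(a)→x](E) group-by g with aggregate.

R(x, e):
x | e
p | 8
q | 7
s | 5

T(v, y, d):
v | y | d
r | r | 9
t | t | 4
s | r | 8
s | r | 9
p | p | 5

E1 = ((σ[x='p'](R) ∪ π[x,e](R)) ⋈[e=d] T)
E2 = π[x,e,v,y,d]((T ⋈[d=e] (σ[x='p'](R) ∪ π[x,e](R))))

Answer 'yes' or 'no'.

E1 stepwise |·|:
  R → 3
  σ[x='p'](R) → 1
  R → 3
  π[x,e](R) → 3
  (σ[x='p'](R) ∪ π[x,e](R)) → 4
  T → 5
  ((σ[x='p'](R) ∪ π[x,e](R)) ⋈[e=d] T) → 3
E2 stepwise |·|:
  T → 5
  R → 3
  σ[x='p'](R) → 1
  R → 3
  π[x,e](R) → 3
  (σ[x='p'](R) ∪ π[x,e](R)) → 4
  (T ⋈[d=e] (σ[x='p'](R) ∪ π[x,e](R))) → 3
  π[x,e,v,y,d]((T ⋈[d=e] (σ[x='p'](R) ∪ π[x,e](R)))) → 3

E1 and E2 produce the same multiset:
x | e | v | y | d
p | 8 | s | r | 8
p | 8 | s | r | 8
s | 5 | p | p | 5

yes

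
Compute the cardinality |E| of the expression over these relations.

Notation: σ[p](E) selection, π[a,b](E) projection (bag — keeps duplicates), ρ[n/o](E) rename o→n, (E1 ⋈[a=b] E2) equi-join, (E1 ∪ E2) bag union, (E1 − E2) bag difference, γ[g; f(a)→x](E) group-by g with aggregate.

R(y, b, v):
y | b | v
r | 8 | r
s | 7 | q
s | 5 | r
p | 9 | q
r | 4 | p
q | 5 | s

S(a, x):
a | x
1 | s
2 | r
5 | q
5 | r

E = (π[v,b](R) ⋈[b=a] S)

Stepwise |·|:
  R → 6
  π[v,b](R) → 6
  S → 4
  (π[v,b](R) ⋈[b=a] S) → 4

|E| = 4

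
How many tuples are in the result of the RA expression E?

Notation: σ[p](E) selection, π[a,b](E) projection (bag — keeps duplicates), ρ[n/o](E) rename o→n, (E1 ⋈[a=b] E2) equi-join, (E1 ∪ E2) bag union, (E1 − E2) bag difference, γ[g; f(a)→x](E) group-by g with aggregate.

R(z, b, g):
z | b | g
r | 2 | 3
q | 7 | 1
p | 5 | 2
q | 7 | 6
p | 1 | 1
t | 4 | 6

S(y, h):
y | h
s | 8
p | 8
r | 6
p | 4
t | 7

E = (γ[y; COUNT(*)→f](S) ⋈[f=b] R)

Row counts bottom-up:
  S → 5
  γ[y; COUNT(*)→f](S) → 4
  R → 6
  (γ[y; COUNT(*)→f](S) ⋈[f=b] R) → 4

|E| = 4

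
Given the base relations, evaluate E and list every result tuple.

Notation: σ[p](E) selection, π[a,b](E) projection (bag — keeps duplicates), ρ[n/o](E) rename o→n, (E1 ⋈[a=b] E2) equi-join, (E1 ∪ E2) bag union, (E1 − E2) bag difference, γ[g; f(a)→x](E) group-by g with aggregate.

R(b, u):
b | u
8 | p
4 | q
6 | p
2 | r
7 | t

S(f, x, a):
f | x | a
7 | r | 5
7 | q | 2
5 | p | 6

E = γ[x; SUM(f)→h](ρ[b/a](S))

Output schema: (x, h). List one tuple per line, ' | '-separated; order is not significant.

Subexpression sizes:
  S → 3
  ρ[b/a](S) → 3
  γ[x; SUM(f)→h](ρ[b/a](S)) → 3

== RESULT ==
x | h
p | 5
q | 7
r | 7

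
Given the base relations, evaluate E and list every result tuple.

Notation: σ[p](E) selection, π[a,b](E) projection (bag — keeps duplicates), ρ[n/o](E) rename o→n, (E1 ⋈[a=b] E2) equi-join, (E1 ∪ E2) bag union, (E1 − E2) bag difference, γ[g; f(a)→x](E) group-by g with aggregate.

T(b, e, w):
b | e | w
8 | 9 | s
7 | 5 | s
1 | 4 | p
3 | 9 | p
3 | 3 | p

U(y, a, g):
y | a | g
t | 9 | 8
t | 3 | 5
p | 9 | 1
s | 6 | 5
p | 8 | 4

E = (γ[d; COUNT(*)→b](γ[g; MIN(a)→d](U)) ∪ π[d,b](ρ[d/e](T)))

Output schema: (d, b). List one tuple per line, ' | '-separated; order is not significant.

Subexpression sizes:
  U → 5
  γ[g; MIN(a)→d](U) → 4
  γ[d; COUNT(*)→b](γ[g; MIN(a)→d](U)) → 3
  T → 5
  ρ[d/e](T) → 5
  π[d,b](ρ[d/e](T)) → 5
  (γ[d; COUNT(*)→b](γ[g; MIN(a)→d](U)) ∪ π[d,b](ρ[d/e](T))) → 8

== RESULT ==
d | b
3 | 1
3 | 3
4 | 1
5 | 7
8 | 1
9 | 2
9 | 3
9 | 8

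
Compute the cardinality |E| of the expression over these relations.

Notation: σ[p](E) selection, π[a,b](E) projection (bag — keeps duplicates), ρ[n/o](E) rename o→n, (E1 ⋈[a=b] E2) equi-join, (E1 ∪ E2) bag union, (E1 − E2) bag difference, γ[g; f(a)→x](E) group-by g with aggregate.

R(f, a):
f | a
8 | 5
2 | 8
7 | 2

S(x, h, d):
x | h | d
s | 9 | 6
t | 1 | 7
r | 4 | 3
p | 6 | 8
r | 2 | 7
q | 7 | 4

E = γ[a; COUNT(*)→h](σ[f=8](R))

Row counts bottom-up:
  R → 3
  σ[f=8](R) → 1
  γ[a; COUNT(*)→h](σ[f=8](R)) → 1

|E| = 1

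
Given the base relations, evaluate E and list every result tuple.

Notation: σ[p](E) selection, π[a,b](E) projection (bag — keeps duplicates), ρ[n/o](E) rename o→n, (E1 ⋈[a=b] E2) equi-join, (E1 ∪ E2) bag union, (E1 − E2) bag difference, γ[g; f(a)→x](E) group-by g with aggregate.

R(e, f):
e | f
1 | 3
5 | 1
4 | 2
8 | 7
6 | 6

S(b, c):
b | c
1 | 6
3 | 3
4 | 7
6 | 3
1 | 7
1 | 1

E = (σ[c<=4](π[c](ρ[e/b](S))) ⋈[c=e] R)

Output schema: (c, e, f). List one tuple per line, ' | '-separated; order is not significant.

Row counts bottom-up:
  S → 6
  ρ[e/b](S) → 6
  π[c](ρ[e/b](S)) → 6
  σ[c<=4](π[c](ρ[e/b](S))) → 3
  R → 5
  (σ[c<=4](π[c](ρ[e/b](S))) ⋈[c=e] R) → 1

== RESULT ==
c | e | f
1 | 1 | 3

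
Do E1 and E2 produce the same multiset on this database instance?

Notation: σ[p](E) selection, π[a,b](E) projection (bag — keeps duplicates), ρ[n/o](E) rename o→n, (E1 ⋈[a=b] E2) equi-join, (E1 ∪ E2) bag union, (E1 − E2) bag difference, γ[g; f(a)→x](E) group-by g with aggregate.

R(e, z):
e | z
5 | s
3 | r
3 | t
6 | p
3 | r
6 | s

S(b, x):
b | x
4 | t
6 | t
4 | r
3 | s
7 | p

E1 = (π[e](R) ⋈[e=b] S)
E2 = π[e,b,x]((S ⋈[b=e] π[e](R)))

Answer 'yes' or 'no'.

E1 row counts bottom-up:
  R → 6
  π[e](R) → 6
  S → 5
  (π[e](R) ⋈[e=b] S) → 5
E2 row counts bottom-up:
  S → 5
  R → 6
  π[e](R) → 6
  (S ⋈[b=e] π[e](R)) → 5
  π[e,b,x]((S ⋈[b=e] π[e](R))) → 5

E1 and E2 produce the same multiset:
e | b | x
3 | 3 | s
3 | 3 | s
3 | 3 | s
6 | 6 | t
6 | 6 | t

yes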